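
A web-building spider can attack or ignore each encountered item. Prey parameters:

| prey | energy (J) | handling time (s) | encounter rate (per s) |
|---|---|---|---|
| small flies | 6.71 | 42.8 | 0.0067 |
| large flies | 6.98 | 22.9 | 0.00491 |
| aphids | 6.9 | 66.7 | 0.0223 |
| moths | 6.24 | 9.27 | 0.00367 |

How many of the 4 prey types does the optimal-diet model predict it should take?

E/h in descending order: moths 0.673, large flies 0.305, small flies 0.157, aphids 0.103 J/s. The optimal diet is the largest prefix of this list for which every included type satisfies E_i/h_i > R on the types above it.
Rate on top 1: 0.02215. large flies: 0.305 > 0.02215 → include.
Rate on top 2: 0.04987. small flies: 0.157 > 0.04987 → include.
Rate on top 3: 0.07126. aphids: 0.103 > 0.07126 → include.
Optimal diet: moths, large flies, small flies, aphids — 4 of 4 types.

4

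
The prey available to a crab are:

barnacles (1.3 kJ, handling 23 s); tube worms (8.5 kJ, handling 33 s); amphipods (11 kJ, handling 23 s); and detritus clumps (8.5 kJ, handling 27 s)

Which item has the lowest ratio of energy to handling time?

In descending order of E/h:
amphipods: 11/23 = 0.478 kJ/s
detritus clumps: 8.5/27 = 0.315 kJ/s
tube worms: 8.5/33 = 0.258 kJ/s
barnacles: 1.3/23 = 0.0565 kJ/s

barnacles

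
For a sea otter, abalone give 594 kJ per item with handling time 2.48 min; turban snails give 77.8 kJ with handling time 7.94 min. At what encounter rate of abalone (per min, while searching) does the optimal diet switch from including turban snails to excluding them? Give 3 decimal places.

Drop turban snails once their profitability E₂/h₂ falls below the rate achievable on abalone alone: E₂/h₂ = λE₁/(1 + λh₁).
Solve for λ: λE₁h₂ = E₂(1 + λh₁) → λ(E₁h₂ − E₂h₁) = E₂ → λ = E₂/(E₁h₂ − E₂h₁).
λ = 77.8/(594×7.94 − 77.8×2.48) = 77.8/4523 = 0.0172 per min.

0.017 per min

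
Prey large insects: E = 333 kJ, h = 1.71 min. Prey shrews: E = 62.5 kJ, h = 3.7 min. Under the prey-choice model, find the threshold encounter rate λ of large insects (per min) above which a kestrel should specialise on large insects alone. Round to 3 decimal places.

The zero-one rule: include shrews iff E₂/h₂ > λE₁/(1+λh₁). Equality gives the switch point.
λE₁h₂ = E₂ + λE₂h₁ ⇒ λ = E₂/(E₁h₂ − E₂h₁) = 62.5/(1232 − 106.9) = 0.05554 per min.

0.056 per min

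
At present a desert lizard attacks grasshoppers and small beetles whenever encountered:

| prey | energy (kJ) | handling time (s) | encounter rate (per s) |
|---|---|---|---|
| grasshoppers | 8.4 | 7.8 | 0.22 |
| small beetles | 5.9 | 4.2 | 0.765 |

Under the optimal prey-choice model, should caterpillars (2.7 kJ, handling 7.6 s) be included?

Intake rate on the current diet: R = (0.22×8.4 + 0.765×5.9) / (1 + 0.22×7.8 + 0.765×4.2) = 6.362/5.929 = 1.073 kJ/s.
Profitability of caterpillars: 2.7/7.6 = 0.3553 kJ/s.
0.3553 < 1.073, so adding caterpillars would lower the average — exclude it.

No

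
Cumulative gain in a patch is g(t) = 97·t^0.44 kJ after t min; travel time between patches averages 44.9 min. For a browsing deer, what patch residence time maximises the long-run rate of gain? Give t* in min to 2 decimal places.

35.28 min

Maximise g(t)/(T+t): set derivative to zero → g'(t)(T+t) = g(t).
g'(t) = 0.44·97·t^-0.56. Setting 0.44·97·t^-0.56 = 97·t^0.44/(44.9+t) gives 0.44(44.9+t) = t, so 0.56·t = 0.44×44.9.
t* = 0.44×44.9/0.56 = 35.28 min.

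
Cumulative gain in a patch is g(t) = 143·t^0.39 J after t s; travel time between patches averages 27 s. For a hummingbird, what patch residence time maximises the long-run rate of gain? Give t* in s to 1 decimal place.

By the marginal value theorem, leave when the instantaneous gain rate g'(t) equals the habitat-wide average g(t)/(T + t).
g'(t) = 0.39·143·t^-0.61. Setting 0.39·143·t^-0.61 = 143·t^0.39/(27+t) gives 0.39(27+t) = t, so 0.61·t = 0.39×27.
t* = 0.39×27/0.61 = 17.26 s.

17.3 s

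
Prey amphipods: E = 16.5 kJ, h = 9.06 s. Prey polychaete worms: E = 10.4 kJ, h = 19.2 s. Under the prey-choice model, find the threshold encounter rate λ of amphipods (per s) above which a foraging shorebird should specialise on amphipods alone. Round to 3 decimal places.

0.047 per s

The zero-one rule: include polychaete worms iff E₂/h₂ > λE₁/(1+λh₁). Equality gives the switch point.
λE₁h₂ = E₂ + λE₂h₁ ⇒ λ = E₂/(E₁h₂ − E₂h₁) = 10.4/(316.8 − 94.22) = 0.04673 per s.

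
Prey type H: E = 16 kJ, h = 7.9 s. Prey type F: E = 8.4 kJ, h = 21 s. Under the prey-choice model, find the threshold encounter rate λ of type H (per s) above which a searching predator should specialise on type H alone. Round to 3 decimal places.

0.031 per s

Drop type F once their profitability E₂/h₂ falls below the rate achievable on type H alone: E₂/h₂ = λE₁/(1 + λh₁).
Solve for λ: λE₁h₂ = E₂(1 + λh₁) → λ(E₁h₂ − E₂h₁) = E₂ → λ = E₂/(E₁h₂ − E₂h₁).
λ = 8.4/(16×21 − 8.4×7.9) = 8.4/269.6 = 0.03115 per s.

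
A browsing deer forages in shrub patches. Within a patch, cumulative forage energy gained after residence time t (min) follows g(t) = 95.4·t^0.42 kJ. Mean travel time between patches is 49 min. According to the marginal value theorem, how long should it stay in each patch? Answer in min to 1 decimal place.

35.5 min

Maximise g(t)/(T+t): set derivative to zero → g'(t)(T+t) = g(t).
g'(t) = 0.42·95.4·t^-0.58. Setting 0.42·95.4·t^-0.58 = 95.4·t^0.42/(49+t) gives 0.42(49+t) = t, so 0.58·t = 0.42×49.
t* = 0.42×49/0.58 = 35.48 min.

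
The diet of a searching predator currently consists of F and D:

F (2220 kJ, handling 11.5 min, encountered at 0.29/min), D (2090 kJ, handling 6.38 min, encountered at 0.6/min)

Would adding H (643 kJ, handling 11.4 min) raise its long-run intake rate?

Current rate: (0.29×2220 + 0.6×2090)/(1 + 0.29×11.5 + 0.6×6.38) = 232.5 kJ/min.
Profitability of H: 643/11.4 = 56.4 kJ/min.
56.4 < 232.5, so adding H would lower the average — exclude it.

No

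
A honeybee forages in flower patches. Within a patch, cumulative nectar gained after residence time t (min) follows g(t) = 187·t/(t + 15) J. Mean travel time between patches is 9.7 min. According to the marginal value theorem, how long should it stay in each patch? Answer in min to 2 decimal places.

Maximise g(t)/(T+t): set derivative to zero → g'(t)(T+t) = g(t).
g'(t) = 187·15/(t + 15)². Setting 187·15/(t+15)² = 187t/[(t+15)(9.7+t)] gives 15(9.7+t) = t(t+15), so t² = 15×9.7 = 145.5.
t* = √145.5 = 12.06 min.

12.06 min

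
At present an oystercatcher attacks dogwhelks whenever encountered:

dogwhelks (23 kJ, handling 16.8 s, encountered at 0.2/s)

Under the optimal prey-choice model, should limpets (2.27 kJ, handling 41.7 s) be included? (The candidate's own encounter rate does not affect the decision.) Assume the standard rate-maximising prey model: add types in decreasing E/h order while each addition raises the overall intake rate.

No

Current rate: (0.2×23)/(1 + 0.2×16.8) = 1.055 kJ/s.
limpets: E/h = 2.27/41.7 = 0.05444 kJ/s.
Since 0.05444 < R, time spent handling limpets is better spent searching.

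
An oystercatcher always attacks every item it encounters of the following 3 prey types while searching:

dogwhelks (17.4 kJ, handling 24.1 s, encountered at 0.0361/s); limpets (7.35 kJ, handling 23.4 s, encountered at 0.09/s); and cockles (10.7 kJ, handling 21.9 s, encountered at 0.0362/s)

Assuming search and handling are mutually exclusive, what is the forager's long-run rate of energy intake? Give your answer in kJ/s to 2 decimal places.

Energy encountered per unit search time: 0.0361×17.4 + 0.09×7.35 + 0.0362×10.7 = 1.677 kJ/s.
Handling time per unit search time: 0.0361×24.1 + 0.09×23.4 + 0.0362×21.9 = 3.769.
Rate = 1.677/(1 + 3.769) = 0.3517 kJ/s.

0.35 kJ/s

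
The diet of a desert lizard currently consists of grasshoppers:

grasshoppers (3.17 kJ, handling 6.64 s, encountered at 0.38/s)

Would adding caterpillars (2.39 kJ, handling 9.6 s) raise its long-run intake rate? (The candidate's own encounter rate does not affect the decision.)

On grasshoppers alone, R = ΣλE/(1+Σλh) = 1.205/3.523 = 0.3419 kJ/s.
caterpillars: E/h = 2.39/9.6 = 0.249 kJ/s.
Since 0.249 < R, time spent handling caterpillars is better spent searching.

No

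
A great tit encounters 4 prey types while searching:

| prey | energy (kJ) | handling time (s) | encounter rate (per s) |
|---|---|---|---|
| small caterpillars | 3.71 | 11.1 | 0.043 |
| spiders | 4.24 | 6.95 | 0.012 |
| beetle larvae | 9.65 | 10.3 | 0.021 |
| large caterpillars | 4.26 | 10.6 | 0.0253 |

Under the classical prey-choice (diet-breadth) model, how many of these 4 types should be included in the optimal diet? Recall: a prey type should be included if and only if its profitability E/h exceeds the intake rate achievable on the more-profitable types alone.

4

Rank by E/h (kJ/s): beetle larvae 0.937, spiders 0.61, large caterpillars 0.402, small caterpillars 0.334. Include each in turn until the next type's E/h falls below the running intake rate.
Rate on top 1: 0.1666. spiders: 0.61 > 0.1666 → include.
Rate on top 2: 0.1951. large caterpillars: 0.402 > 0.1951 → include.
Rate on top 3: 0.2304. small caterpillars: 0.334 > 0.2304 → include.
Optimal diet: beetle larvae, spiders, large caterpillars, small caterpillars — 4 of 4 types.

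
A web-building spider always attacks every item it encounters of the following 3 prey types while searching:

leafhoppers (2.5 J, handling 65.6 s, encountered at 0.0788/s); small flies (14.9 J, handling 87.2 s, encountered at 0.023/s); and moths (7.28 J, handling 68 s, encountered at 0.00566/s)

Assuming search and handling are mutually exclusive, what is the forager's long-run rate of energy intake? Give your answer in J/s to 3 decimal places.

Energy encountered per unit search time: 0.0788×2.5 + 0.023×14.9 + 0.00566×7.28 = 0.5809 J/s.
Handling time per unit search time: 0.0788×65.6 + 0.023×87.2 + 0.00566×68 = 7.56.
Rate = 0.5809/(1 + 7.56) = 0.06786 J/s.

0.068 J/s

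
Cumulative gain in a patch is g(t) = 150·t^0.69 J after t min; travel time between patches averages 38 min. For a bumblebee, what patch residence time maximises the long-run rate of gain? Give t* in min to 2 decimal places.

Optimal t* satisfies g'(t*) = g(t*)/(T + t*).
g'(t) = 0.69·150·t^-0.31. Setting 0.69·150·t^-0.31 = 150·t^0.69/(38+t) gives 0.69(38+t) = t, so 0.31·t = 0.69×38.
t* = 0.69×38/0.31 = 84.58 min.

84.58 min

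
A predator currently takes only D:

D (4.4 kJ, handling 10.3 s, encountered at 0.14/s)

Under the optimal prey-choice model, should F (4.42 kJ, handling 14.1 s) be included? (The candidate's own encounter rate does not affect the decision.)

Yes

On D alone, R = ΣλE/(1+Σλh) = 0.616/2.442 = 0.2523 kJ/s.
Profitability of F: 4.42/14.1 = 0.3135 kJ/s.
Since 0.3135 > R, including F increases the long-run rate.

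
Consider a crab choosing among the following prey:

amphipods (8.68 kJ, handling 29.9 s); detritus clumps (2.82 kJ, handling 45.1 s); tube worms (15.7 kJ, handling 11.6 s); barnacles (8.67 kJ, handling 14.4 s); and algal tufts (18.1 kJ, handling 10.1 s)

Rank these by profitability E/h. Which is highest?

algal tufts

In descending order of E/h:
algal tufts: 18.1/10.1 = 1.79 kJ/s
tube worms: 15.7/11.6 = 1.35 kJ/s
barnacles: 8.67/14.4 = 0.602 kJ/s
amphipods: 8.68/29.9 = 0.29 kJ/s
detritus clumps: 2.82/45.1 = 0.0625 kJ/s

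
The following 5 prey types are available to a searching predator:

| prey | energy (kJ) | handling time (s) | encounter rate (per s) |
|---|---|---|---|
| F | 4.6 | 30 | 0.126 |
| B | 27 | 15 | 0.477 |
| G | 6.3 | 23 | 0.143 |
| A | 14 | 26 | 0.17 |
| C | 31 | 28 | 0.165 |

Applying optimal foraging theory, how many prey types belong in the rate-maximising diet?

1

Rank by E/h (kJ/s): B 1.8, C 1.11, A 0.538, G 0.274, F 0.153. Include each in turn until the next type's E/h falls below the running intake rate.
Rate on top 1: 1.579. C: 1.11 < 1.579 → exclude; stop.
Optimal diet: B — 1 of 5 types.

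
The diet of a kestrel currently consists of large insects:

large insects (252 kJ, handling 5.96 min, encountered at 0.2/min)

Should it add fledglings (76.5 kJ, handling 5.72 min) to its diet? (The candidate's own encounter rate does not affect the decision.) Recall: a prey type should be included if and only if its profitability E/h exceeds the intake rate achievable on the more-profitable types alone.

On large insects alone, R = ΣλE/(1+Σλh) = 50.4/2.192 = 22.99 kJ/min.
fledglings: E/h = 76.5/5.72 = 13.37 kJ/min.
13.37 < 22.99, so adding fledglings would lower the average — exclude it.

No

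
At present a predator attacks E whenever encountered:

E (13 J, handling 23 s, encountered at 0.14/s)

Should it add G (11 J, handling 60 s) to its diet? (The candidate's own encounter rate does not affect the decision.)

No

On E alone, R = ΣλE/(1+Σλh) = 1.82/4.22 = 0.4313 J/s.
Profitability of G: 11/60 = 0.1833 J/s.
Since 0.1833 < R, time spent handling G is better spent searching.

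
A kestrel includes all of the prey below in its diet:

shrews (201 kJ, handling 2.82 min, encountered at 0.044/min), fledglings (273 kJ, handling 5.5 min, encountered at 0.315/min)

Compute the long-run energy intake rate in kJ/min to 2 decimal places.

33.20 kJ/min

R = (0.044×201 + 0.315×273) / (1 + 0.044×2.82 + 0.315×5.5) = 94.84/2.857 = 33.2 kJ/min.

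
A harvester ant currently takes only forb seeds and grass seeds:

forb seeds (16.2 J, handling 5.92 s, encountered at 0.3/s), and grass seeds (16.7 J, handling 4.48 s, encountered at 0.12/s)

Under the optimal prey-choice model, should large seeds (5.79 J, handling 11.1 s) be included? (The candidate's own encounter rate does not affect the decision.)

On forb seeds and grass seeds alone, R = ΣλE/(1+Σλh) = 6.864/3.314 = 2.071 J/s.
large seeds: E/h = 5.79/11.1 = 0.5216 J/s.
0.5216 < 2.071, so adding large seeds would lower the average — exclude it.

No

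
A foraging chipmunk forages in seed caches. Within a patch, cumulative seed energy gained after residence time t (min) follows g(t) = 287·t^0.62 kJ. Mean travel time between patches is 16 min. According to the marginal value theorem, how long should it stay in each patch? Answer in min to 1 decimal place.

By the marginal value theorem, leave when the instantaneous gain rate g'(t) equals the habitat-wide average g(t)/(T + t).
g'(t) = 0.62·287·t^-0.38. Setting 0.62·287·t^-0.38 = 287·t^0.62/(16+t) gives 0.62(16+t) = t, so 0.38·t = 0.62×16.
t* = 0.62×16/0.38 = 26.11 min.

26.1 min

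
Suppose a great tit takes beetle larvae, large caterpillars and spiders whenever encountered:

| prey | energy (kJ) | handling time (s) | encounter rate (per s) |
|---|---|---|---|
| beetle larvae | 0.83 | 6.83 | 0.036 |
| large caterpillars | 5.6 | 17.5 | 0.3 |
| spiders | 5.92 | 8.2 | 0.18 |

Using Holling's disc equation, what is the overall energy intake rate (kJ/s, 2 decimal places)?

0.35 kJ/s

R = Σλ_iE_i / (1 + Σλ_ih_i)
Numerator: 0.036×0.83 + 0.3×5.6 + 0.18×5.92 = 2.775
Denominator: 1 + 0.036×6.83 + 0.3×17.5 + 0.18×8.2 = 7.972
R = 2.775/7.972 = 0.3482 kJ/s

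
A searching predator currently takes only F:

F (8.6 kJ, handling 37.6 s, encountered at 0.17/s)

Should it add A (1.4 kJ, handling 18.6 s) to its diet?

Intake rate on the current diet: R = (0.17×8.6) / (1 + 0.17×37.6) = 1.462/7.392 = 0.1978 kJ/s.
A: E/h = 1.4/18.6 = 0.07527 kJ/s.
Since 0.07527 < R, time spent handling A is better spent searching.

No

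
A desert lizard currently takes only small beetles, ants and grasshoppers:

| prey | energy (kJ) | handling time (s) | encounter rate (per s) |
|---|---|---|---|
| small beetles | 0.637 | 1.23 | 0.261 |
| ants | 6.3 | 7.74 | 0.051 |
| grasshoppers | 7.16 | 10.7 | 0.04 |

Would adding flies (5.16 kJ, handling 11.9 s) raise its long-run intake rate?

Current rate: (0.261×0.637 + 0.051×6.3 + 0.04×7.16)/(1 + 0.261×1.23 + 0.051×7.74 + 0.04×10.7) = 0.361 kJ/s.
Profitability of flies: 5.16/11.9 = 0.4336 kJ/s.
0.4336 > 0.361, so adding flies raises the average — include it.

Yes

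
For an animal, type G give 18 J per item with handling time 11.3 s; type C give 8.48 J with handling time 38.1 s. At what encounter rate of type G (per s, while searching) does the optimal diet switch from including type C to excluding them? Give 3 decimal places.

At the threshold, the rate on type G alone equals the profitability of type C: λ·18/(1 + λ·11.3) = 8.48/38.1 = 0.2226.
Rearranging, λ(18 − 0.2226×11.3) = 0.2226, so λ = 0.2226/15.48 = 0.01437 per s.

0.014 per s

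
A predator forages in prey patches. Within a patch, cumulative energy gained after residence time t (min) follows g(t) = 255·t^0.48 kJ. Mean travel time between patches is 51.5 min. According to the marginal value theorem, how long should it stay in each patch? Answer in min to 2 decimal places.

47.54 min

By the marginal value theorem, leave when the instantaneous gain rate g'(t) equals the habitat-wide average g(t)/(T + t).
g'(t) = 0.48·255·t^-0.52. Setting 0.48·255·t^-0.52 = 255·t^0.48/(51.5+t) gives 0.48(51.5+t) = t, so 0.52·t = 0.48×51.5.
t* = 0.48×51.5/0.52 = 47.54 min.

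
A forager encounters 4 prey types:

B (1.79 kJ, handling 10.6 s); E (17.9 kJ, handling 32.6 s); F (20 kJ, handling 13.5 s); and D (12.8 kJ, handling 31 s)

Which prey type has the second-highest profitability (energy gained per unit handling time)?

E

Profitability E/h (kJ/s): B = 1.79/10.6 = 0.169, E = 17.9/32.6 = 0.549, F = 20/13.5 = 1.48, D = 12.8/31 = 0.413.
Ranked: F > E > D > B.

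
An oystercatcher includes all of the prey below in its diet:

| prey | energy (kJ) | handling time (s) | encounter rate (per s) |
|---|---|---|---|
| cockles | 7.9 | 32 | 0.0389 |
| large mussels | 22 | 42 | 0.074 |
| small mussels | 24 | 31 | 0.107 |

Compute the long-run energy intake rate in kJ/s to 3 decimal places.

0.519 kJ/s

R = (0.0389×7.9 + 0.074×22 + 0.107×24) / (1 + 0.0389×32 + 0.074×42 + 0.107×31) = 4.503/8.67 = 0.5194 kJ/s.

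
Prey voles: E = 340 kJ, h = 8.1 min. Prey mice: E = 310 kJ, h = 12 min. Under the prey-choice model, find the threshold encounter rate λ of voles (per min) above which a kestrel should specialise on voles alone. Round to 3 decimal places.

Drop mice once their profitability E₂/h₂ falls below the rate achievable on voles alone: E₂/h₂ = λE₁/(1 + λh₁).
Solve for λ: λE₁h₂ = E₂(1 + λh₁) → λ(E₁h₂ − E₂h₁) = E₂ → λ = E₂/(E₁h₂ − E₂h₁).
λ = 310/(340×12 − 310×8.1) = 310/1569 = 0.1976 per min.

0.198 per min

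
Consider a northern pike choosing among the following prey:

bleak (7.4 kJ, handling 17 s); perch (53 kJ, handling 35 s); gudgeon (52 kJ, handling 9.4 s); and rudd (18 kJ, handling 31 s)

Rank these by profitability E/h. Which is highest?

In descending order of E/h:
gudgeon: 52/9.4 = 5.53 kJ/s
perch: 53/35 = 1.51 kJ/s
rudd: 18/31 = 0.581 kJ/s
bleak: 7.4/17 = 0.435 kJ/s

gudgeon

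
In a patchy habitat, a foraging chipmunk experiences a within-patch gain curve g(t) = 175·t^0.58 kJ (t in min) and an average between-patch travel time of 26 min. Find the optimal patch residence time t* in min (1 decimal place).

Optimal t* satisfies g'(t*) = g(t*)/(T + t*).
g'(t) = 0.58·175·t^-0.42. Setting 0.58·175·t^-0.42 = 175·t^0.58/(26+t) gives 0.58(26+t) = t, so 0.42·t = 0.58×26.
t* = 0.58×26/0.42 = 35.9 min.

35.9 min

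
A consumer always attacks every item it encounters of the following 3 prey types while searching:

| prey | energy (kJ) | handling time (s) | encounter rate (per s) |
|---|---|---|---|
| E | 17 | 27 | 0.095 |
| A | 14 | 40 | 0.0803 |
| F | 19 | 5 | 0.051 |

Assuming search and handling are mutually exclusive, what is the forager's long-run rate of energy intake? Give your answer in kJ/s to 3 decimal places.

Energy encountered per unit search time: 0.095×17 + 0.0803×14 + 0.051×19 = 3.708 kJ/s.
Handling time per unit search time: 0.095×27 + 0.0803×40 + 0.051×5 = 6.032.
Rate = 3.708/(1 + 6.032) = 0.5273 kJ/s.

0.527 kJ/s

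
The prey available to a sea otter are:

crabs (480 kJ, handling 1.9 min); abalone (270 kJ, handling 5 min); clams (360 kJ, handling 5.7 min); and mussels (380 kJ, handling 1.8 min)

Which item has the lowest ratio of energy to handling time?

Profitability E/h (kJ/min): crabs = 480/1.9 = 253, abalone = 270/5 = 54, clams = 360/5.7 = 63.2, mussels = 380/1.8 = 211.
Ranked: crabs > mussels > clams > abalone.

abalone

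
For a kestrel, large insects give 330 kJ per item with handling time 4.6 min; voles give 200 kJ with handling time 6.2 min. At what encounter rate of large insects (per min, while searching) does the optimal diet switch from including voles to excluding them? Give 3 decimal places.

Drop voles once their profitability E₂/h₂ falls below the rate achievable on large insects alone: E₂/h₂ = λE₁/(1 + λh₁).
Solve for λ: λE₁h₂ = E₂(1 + λh₁) → λ(E₁h₂ − E₂h₁) = E₂ → λ = E₂/(E₁h₂ − E₂h₁).
λ = 200/(330×6.2 − 200×4.6) = 200/1126 = 0.1776 per min.

0.178 per min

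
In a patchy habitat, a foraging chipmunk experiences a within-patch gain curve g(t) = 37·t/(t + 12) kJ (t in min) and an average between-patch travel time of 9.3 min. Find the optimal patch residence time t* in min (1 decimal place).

Maximise g(t)/(T+t): set derivative to zero → g'(t)(T+t) = g(t).
g'(t) = 37·12/(t + 12)². Setting 37·12/(t+12)² = 37t/[(t+12)(9.3+t)] gives 12(9.3+t) = t(t+12), so t² = 12×9.3 = 111.6.
t* = √111.6 = 10.56 min.

10.6 min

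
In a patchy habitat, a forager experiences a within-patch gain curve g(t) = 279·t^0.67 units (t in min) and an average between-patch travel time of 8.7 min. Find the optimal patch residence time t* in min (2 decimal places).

Optimal t* satisfies g'(t*) = g(t*)/(T + t*).
g'(t) = 0.67·279·t^-0.33. Setting 0.67·279·t^-0.33 = 279·t^0.67/(8.7+t) gives 0.67(8.7+t) = t, so 0.33·t = 0.67×8.7.
t* = 0.67×8.7/0.33 = 17.66 min.

17.66 min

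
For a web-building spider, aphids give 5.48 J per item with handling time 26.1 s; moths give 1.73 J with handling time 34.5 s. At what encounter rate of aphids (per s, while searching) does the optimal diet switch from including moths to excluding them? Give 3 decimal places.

At the threshold, the rate on aphids alone equals the profitability of moths: λ·5.48/(1 + λ·26.1) = 1.73/34.5 = 0.05014.
Rearranging, λ(5.48 − 0.05014×26.1) = 0.05014, so λ = 0.05014/4.171 = 0.01202 per s.

0.012 per s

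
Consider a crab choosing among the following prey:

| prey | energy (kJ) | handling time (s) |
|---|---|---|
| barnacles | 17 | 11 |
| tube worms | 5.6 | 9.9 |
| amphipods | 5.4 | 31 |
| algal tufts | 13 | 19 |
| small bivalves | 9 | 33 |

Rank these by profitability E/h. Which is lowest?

amphipods

Profitability E/h (kJ/s): barnacles = 17/11 = 1.55, tube worms = 5.6/9.9 = 0.566, amphipods = 5.4/31 = 0.174, algal tufts = 13/19 = 0.684, small bivalves = 9/33 = 0.273.
Ranked: barnacles > algal tufts > tube worms > small bivalves > amphipods.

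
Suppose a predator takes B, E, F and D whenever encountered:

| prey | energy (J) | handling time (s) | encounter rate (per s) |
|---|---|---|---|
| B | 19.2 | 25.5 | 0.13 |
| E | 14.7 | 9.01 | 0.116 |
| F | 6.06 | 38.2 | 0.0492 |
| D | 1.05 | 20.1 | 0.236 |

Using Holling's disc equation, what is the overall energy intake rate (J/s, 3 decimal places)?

R = (0.13×19.2 + 0.116×14.7 + 0.0492×6.06 + 0.236×1.05) / (1 + 0.13×25.5 + 0.116×9.01 + 0.0492×38.2 + 0.236×20.1) = 4.747/11.98 = 0.3962 J/s.

0.396 J/s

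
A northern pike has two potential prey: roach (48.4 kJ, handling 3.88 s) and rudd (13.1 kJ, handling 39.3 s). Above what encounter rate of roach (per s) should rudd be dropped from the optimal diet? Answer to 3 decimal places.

Drop rudd once their profitability E₂/h₂ falls below the rate achievable on roach alone: E₂/h₂ = λE₁/(1 + λh₁).
Solve for λ: λE₁h₂ = E₂(1 + λh₁) → λ(E₁h₂ − E₂h₁) = E₂ → λ = E₂/(E₁h₂ − E₂h₁).
λ = 13.1/(48.4×39.3 − 13.1×3.88) = 13.1/1851 = 0.007076 per s.

0.007 per s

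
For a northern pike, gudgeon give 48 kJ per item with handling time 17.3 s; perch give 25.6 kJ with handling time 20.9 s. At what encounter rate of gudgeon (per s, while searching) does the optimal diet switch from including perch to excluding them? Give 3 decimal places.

The zero-one rule: include perch iff E₂/h₂ > λE₁/(1+λh₁). Equality gives the switch point.
λE₁h₂ = E₂ + λE₂h₁ ⇒ λ = E₂/(E₁h₂ − E₂h₁) = 25.6/(1003 − 442.9) = 0.04569 per s.

0.046 per s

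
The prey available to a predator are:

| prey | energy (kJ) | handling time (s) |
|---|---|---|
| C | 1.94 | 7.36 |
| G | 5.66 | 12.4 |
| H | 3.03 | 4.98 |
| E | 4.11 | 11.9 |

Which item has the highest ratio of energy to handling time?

In descending order of E/h:
H: 3.03/4.98 = 0.608 kJ/s
G: 5.66/12.4 = 0.456 kJ/s
E: 4.11/11.9 = 0.345 kJ/s
C: 1.94/7.36 = 0.264 kJ/s

H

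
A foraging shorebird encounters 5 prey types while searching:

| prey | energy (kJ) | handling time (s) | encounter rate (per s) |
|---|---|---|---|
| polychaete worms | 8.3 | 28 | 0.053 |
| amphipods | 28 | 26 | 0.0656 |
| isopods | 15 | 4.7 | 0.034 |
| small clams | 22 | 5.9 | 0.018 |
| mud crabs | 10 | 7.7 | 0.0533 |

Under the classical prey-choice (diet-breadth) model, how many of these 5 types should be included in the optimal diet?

Rank by E/h (kJ/s): small clams 3.73, isopods 3.19, mud crabs 1.3, amphipods 1.08, polychaete worms 0.296. Include each in turn until the next type's E/h falls below the running intake rate.
Rate on top 1: 0.358. isopods: 3.19 > 0.358 → include.
Rate on top 2: 0.7156. mud crabs: 1.3 > 0.7156 → include.
Rate on top 3: 0.8584. amphipods: 1.08 > 0.8584 → include.
Rate on top 4: 0.9686. polychaete worms: 0.296 < 0.9686 → exclude; stop.
Optimal diet: small clams, isopods, mud crabs, amphipods — 4 of 5 types.

4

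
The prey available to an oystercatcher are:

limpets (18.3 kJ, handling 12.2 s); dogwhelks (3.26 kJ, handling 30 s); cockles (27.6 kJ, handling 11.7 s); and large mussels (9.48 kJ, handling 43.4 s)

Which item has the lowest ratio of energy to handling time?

In descending order of E/h:
cockles: 27.6/11.7 = 2.36 kJ/s
limpets: 18.3/12.2 = 1.5 kJ/s
large mussels: 9.48/43.4 = 0.218 kJ/s
dogwhelks: 3.26/30 = 0.109 kJ/s

dogwhelks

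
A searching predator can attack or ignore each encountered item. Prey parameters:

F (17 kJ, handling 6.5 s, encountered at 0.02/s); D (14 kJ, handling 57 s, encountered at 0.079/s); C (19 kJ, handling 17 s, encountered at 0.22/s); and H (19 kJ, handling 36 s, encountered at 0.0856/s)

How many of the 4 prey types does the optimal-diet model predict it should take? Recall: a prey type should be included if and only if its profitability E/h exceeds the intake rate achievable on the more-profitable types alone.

2

Rank by E/h (kJ/s): F 2.62, C 1.12, H 0.528, D 0.246. Include each in turn until the next type's E/h falls below the running intake rate.
Rate on top 1: 0.3009. C: 1.12 > 0.3009 → include.
Rate on top 2: 0.9281. H: 0.528 < 0.9281 → exclude; stop.
Optimal diet: F, C — 2 of 4 types.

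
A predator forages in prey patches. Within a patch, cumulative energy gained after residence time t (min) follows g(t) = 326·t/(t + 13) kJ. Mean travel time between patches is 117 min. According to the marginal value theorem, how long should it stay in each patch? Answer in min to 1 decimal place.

By the marginal value theorem, leave when the instantaneous gain rate g'(t) equals the habitat-wide average g(t)/(T + t).
g'(t) = 326·13/(t + 13)². Setting 326·13/(t+13)² = 326t/[(t+13)(117+t)] gives 13(117+t) = t(t+13), so t² = 13×117 = 1521.
t* = √1521 = 39 min.

39.0 min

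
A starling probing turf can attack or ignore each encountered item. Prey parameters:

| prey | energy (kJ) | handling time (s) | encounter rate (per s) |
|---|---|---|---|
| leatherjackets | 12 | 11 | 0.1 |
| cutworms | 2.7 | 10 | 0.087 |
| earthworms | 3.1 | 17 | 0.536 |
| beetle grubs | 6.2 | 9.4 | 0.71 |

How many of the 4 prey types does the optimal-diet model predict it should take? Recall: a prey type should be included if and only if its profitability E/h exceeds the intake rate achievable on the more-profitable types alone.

2

Rank by E/h (kJ/s): leatherjackets 1.09, beetle grubs 0.66, cutworms 0.27, earthworms 0.182. Include each in turn until the next type's E/h falls below the running intake rate.
Rate on top 1: 0.5714. beetle grubs: 0.66 > 0.5714 → include.
Rate on top 2: 0.6385. cutworms: 0.27 < 0.6385 → exclude; stop.
Optimal diet: leatherjackets, beetle grubs — 2 of 4 types.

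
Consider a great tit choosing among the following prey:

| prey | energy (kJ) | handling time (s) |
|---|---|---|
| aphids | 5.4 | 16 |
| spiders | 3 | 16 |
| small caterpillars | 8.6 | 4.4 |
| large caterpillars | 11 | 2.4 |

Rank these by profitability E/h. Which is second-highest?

In descending order of E/h:
large caterpillars: 11/2.4 = 4.58 kJ/s
small caterpillars: 8.6/4.4 = 1.95 kJ/s
aphids: 5.4/16 = 0.338 kJ/s
spiders: 3/16 = 0.188 kJ/s

small caterpillars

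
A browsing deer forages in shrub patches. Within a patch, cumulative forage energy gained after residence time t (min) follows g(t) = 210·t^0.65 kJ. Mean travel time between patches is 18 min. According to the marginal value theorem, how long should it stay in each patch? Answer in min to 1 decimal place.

33.4 min

Maximise g(t)/(T+t): set derivative to zero → g'(t)(T+t) = g(t).
g'(t) = 0.65·210·t^-0.35. Setting 0.65·210·t^-0.35 = 210·t^0.65/(18+t) gives 0.65(18+t) = t, so 0.35·t = 0.65×18.
t* = 0.65×18/0.35 = 33.43 min.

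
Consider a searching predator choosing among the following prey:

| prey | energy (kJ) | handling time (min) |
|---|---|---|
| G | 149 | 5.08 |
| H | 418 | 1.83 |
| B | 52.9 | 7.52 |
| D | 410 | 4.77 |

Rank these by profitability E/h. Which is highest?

Profitability E/h (kJ/min): G = 149/5.08 = 29.3, H = 418/1.83 = 228, B = 52.9/7.52 = 7.03, D = 410/4.77 = 86.
Ranked: H > D > G > B.

H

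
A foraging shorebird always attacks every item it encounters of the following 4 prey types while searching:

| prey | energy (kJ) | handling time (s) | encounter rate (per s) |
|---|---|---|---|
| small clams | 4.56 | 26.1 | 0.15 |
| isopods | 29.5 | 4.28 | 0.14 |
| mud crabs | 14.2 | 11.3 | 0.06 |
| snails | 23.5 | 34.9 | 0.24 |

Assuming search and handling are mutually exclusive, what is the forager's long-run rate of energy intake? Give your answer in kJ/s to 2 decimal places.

0.78 kJ/s

R = (0.15×4.56 + 0.14×29.5 + 0.06×14.2 + 0.24×23.5) / (1 + 0.15×26.1 + 0.14×4.28 + 0.06×11.3 + 0.24×34.9) = 11.31/14.57 = 0.7761 kJ/s.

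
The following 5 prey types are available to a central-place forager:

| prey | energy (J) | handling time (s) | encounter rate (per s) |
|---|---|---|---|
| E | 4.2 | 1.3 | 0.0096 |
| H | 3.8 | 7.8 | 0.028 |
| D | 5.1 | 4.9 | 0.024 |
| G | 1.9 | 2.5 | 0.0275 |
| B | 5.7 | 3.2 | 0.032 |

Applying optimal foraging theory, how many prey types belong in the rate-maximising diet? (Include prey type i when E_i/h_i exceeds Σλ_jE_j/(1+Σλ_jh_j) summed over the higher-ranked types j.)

Rank by E/h (J/s): E 3.23, B 1.78, D 1.04, G 0.76, H 0.487. Include each in turn until the next type's E/h falls below the running intake rate.
Rate on top 1: 0.03982. B: 1.78 > 0.03982 → include.
Rate on top 2: 0.1998. D: 1.04 > 0.1998 → include.
Rate on top 3: 0.28. G: 0.76 > 0.28 → include.
Rate on top 4: 0.3054. H: 0.487 > 0.3054 → include.
Optimal diet: E, B, D, G, H — 5 of 5 types.

5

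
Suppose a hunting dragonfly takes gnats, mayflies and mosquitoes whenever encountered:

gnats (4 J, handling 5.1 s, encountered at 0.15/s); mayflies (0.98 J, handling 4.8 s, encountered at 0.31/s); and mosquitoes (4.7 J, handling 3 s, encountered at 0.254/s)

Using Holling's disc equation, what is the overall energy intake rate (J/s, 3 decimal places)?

0.522 J/s

Energy encountered per unit search time: 0.15×4 + 0.31×0.98 + 0.254×4.7 = 2.098 J/s.
Handling time per unit search time: 0.15×5.1 + 0.31×4.8 + 0.254×3 = 3.015.
Rate = 2.098/(1 + 3.015) = 0.5224 J/s.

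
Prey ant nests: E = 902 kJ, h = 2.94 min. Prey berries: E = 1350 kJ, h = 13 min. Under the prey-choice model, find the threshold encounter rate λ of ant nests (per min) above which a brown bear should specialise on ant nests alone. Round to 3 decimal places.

Drop berries once their profitability E₂/h₂ falls below the rate achievable on ant nests alone: E₂/h₂ = λE₁/(1 + λh₁).
Solve for λ: λE₁h₂ = E₂(1 + λh₁) → λ(E₁h₂ − E₂h₁) = E₂ → λ = E₂/(E₁h₂ − E₂h₁).
λ = 1350/(902×13 − 1350×2.94) = 1350/7757 = 0.174 per min.

0.174 per min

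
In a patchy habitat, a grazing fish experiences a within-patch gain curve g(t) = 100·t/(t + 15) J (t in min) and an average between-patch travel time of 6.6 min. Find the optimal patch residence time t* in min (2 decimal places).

9.95 min

By the marginal value theorem, leave when the instantaneous gain rate g'(t) equals the habitat-wide average g(t)/(T + t).
g'(t) = 100·15/(t + 15)². Setting 100·15/(t+15)² = 100t/[(t+15)(6.6+t)] gives 15(6.6+t) = t(t+15), so t² = 15×6.6 = 99.
t* = √99 = 9.95 min.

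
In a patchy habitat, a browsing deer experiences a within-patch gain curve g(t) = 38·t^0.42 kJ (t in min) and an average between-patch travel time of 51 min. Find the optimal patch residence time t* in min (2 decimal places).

36.93 min

Optimal t* satisfies g'(t*) = g(t*)/(T + t*).
g'(t) = 0.42·38·t^-0.58. Setting 0.42·38·t^-0.58 = 38·t^0.42/(51+t) gives 0.42(51+t) = t, so 0.58·t = 0.42×51.
t* = 0.42×51/0.58 = 36.93 min.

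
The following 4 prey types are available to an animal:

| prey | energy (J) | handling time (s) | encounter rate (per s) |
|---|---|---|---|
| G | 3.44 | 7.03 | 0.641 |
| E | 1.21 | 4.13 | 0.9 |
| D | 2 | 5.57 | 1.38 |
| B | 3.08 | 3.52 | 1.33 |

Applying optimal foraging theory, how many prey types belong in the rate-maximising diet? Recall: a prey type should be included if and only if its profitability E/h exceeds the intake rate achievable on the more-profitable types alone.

1

Profitabilities (E/h, J/s): B 0.875, G 0.489, D 0.359, E 0.293. Add prey in this order while the next type's profitability exceeds the intake rate on those already taken.
Rate on top 1: 0.721. G: 0.489 < 0.721 → exclude; stop.
Optimal diet: B — 1 of 4 types.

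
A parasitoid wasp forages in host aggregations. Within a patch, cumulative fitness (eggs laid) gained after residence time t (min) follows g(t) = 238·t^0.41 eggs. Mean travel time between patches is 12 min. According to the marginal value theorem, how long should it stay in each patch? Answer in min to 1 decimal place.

8.3 min

Maximise g(t)/(T+t): set derivative to zero → g'(t)(T+t) = g(t).
g'(t) = 0.41·238·t^-0.59. Setting 0.41·238·t^-0.59 = 238·t^0.41/(12+t) gives 0.41(12+t) = t, so 0.59·t = 0.41×12.
t* = 0.41×12/0.59 = 8.339 min.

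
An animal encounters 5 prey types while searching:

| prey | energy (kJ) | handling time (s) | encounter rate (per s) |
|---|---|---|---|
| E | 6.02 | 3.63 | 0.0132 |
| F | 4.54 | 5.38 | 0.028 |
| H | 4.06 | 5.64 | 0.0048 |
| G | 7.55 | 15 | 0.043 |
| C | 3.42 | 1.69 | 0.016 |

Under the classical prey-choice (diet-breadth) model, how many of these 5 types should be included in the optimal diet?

5

E/h in descending order: C 2.02, E 1.66, F 0.844, H 0.72, G 0.503 kJ/s. The optimal diet is the largest prefix of this list for which every included type satisfies E_i/h_i > R on the types above it.
Rate on top 1: 0.05328. E: 1.66 > 0.05328 → include.
Rate on top 2: 0.1248. F: 0.844 > 0.1248 → include.
Rate on top 3: 0.2132. H: 0.72 > 0.2132 → include.
Rate on top 4: 0.2242. G: 0.503 > 0.2242 → include.
Optimal diet: C, E, F, H, G — 5 of 5 types.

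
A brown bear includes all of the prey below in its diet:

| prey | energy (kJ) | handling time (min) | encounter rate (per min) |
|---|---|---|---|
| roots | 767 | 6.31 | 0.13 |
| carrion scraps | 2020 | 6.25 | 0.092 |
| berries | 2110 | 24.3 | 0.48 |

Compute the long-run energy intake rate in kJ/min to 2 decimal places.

R = (0.13×767 + 0.092×2020 + 0.48×2110) / (1 + 0.13×6.31 + 0.092×6.25 + 0.48×24.3) = 1298/14.06 = 92.35 kJ/min.

92.35 kJ/min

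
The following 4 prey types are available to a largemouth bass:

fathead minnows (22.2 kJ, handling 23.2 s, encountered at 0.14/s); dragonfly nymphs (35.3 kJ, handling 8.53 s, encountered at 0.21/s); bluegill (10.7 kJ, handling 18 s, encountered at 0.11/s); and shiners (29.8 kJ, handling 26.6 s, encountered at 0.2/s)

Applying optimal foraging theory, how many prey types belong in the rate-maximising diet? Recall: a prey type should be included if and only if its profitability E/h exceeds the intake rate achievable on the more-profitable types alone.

Rank by E/h (kJ/s): dragonfly nymphs 4.14, shiners 1.12, fathead minnows 0.957, bluegill 0.594. Include each in turn until the next type's E/h falls below the running intake rate.
Rate on top 1: 2.656. shiners: 1.12 < 2.656 → exclude; stop.
Optimal diet: dragonfly nymphs — 1 of 4 types.

1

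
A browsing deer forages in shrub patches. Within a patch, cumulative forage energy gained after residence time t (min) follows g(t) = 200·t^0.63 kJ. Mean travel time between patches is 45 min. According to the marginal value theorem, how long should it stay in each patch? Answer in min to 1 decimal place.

By the marginal value theorem, leave when the instantaneous gain rate g'(t) equals the habitat-wide average g(t)/(T + t).
g'(t) = 0.63·200·t^-0.37. Setting 0.63·200·t^-0.37 = 200·t^0.63/(45+t) gives 0.63(45+t) = t, so 0.37·t = 0.63×45.
t* = 0.63×45/0.37 = 76.62 min.

76.6 min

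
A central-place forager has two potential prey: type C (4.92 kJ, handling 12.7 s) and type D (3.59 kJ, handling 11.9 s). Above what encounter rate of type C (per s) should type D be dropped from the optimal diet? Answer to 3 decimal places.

Drop type D once their profitability E₂/h₂ falls below the rate achievable on type C alone: E₂/h₂ = λE₁/(1 + λh₁).
Solve for λ: λE₁h₂ = E₂(1 + λh₁) → λ(E₁h₂ − E₂h₁) = E₂ → λ = E₂/(E₁h₂ − E₂h₁).
λ = 3.59/(4.92×11.9 − 3.59×12.7) = 3.59/12.96 = 0.2771 per s.

0.277 per s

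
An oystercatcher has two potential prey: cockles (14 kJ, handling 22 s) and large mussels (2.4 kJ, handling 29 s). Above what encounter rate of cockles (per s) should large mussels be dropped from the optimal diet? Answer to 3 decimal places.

Drop large mussels once their profitability E₂/h₂ falls below the rate achievable on cockles alone: E₂/h₂ = λE₁/(1 + λh₁).
Solve for λ: λE₁h₂ = E₂(1 + λh₁) → λ(E₁h₂ − E₂h₁) = E₂ → λ = E₂/(E₁h₂ − E₂h₁).
λ = 2.4/(14×29 − 2.4×22) = 2.4/353.2 = 0.006795 per s.

0.007 per s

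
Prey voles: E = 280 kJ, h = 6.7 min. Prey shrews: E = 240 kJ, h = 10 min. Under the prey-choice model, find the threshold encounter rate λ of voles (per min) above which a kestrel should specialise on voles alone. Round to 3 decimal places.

The zero-one rule: include shrews iff E₂/h₂ > λE₁/(1+λh₁). Equality gives the switch point.
λE₁h₂ = E₂ + λE₂h₁ ⇒ λ = E₂/(E₁h₂ − E₂h₁) = 240/(2800 − 1608) = 0.2013 per min.

0.201 per min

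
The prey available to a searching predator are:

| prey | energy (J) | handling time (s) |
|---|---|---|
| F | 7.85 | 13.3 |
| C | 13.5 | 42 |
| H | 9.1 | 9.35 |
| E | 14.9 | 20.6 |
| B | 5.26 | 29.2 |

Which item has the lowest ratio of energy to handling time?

B

In descending order of E/h:
H: 9.1/9.35 = 0.973 J/s
E: 14.9/20.6 = 0.723 J/s
F: 7.85/13.3 = 0.59 J/s
C: 13.5/42 = 0.321 J/s
B: 5.26/29.2 = 0.18 J/s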